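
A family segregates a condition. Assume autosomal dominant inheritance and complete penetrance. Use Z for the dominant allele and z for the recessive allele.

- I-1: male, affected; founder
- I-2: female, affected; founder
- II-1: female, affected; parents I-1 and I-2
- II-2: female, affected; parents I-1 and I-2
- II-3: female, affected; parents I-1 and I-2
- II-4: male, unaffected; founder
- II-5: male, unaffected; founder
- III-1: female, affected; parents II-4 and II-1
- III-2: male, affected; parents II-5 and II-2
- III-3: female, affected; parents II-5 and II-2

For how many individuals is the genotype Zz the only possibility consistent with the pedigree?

Obligate heterozygotes: III-1 is affected so carries Z and received z from II-4 (zz), so III-1 is Zz; III-2 is affected so carries Z and received z from II-5 (zz), so III-2 is Zz; III-3 is affected so carries Z and received z from II-5 (zz), so III-3 is Zz.
Every other individual is either homozygous by phenotype or has at least one consistent homozygous assignment, so the count is 3.

3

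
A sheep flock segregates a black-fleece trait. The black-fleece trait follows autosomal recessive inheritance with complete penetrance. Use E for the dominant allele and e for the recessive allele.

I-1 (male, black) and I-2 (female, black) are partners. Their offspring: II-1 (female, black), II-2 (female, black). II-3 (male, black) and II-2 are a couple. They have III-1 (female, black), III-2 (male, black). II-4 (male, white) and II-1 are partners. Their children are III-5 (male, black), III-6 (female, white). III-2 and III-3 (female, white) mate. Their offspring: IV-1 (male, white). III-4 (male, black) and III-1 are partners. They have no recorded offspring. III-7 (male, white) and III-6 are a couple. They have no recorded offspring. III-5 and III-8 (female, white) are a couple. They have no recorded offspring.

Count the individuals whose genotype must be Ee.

3

Obligate heterozygotes: II-4 is white so carries E and passed e to III-5 (ee), so II-4 is Ee; III-6 is white so carries E and received e from II-1 (ee), so III-6 is Ee; IV-1 is white so carries E and received e from III-2 (ee), so IV-1 is Ee.
Every other individual is either homozygous by phenotype or has at least one consistent homozygous assignment, so the count is 3.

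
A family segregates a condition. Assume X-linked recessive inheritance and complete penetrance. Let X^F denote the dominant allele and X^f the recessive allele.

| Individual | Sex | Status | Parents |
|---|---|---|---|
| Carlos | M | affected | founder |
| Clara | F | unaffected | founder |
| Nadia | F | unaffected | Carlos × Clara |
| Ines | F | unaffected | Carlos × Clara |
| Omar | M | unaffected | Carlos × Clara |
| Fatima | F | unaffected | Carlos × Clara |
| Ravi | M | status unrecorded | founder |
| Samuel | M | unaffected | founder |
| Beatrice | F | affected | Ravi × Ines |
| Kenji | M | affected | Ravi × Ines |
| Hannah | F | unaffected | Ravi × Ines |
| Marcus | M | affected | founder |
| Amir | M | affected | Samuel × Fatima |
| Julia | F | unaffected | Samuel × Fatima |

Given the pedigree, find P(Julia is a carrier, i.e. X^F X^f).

Samuel is unaffected, so Samuel is X^F Y.
Fatima is unaffected so carries F and received f from Carlos (X^f Y), so Fatima is X^F X^f.
Their cross gives offspring ratios 1/2 X^F X^F : 1/2 X^F X^f. Conditioning on Julia being unaffected, P(X^F X^f) = 1/2 / 1 = 1/2.

1/2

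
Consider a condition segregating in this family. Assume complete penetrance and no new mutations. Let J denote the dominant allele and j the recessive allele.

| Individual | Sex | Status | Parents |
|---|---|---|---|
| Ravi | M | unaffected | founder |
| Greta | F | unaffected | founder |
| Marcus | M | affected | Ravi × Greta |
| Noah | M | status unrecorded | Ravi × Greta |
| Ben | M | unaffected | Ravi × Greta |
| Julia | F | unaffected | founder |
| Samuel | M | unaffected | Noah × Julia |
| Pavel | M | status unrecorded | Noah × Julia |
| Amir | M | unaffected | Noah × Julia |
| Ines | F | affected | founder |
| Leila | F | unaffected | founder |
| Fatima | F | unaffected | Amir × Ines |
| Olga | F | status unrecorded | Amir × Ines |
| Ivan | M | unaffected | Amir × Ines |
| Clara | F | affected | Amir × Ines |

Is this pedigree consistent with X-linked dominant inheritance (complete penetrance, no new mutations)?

No

Under X-linked dominant, Marcus (affected, male) cannot arise from Ravi (unaffected) × Greta (unaffected).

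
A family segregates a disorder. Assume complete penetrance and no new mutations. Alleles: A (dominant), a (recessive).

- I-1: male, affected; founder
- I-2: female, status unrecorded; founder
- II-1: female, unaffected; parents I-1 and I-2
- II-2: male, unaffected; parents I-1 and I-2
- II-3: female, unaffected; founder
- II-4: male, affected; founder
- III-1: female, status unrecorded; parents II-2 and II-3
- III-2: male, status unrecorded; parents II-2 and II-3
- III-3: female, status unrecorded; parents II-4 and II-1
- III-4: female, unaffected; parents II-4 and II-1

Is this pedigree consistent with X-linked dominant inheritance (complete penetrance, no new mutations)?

No

Under X-linked dominant, II-1 (unaffected, female) cannot arise from I-1 (affected) × I-2 (unrecorded).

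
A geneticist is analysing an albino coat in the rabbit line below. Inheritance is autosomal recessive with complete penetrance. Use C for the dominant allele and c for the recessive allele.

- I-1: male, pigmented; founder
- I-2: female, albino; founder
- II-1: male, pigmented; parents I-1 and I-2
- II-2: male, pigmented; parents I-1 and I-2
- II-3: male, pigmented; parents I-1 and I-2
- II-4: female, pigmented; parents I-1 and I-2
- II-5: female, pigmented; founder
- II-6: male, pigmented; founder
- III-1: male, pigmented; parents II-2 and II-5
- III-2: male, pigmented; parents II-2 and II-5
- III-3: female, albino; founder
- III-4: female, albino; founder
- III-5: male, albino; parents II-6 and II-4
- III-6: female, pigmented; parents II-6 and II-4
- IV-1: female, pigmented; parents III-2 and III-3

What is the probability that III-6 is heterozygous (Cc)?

2/3

II-6 is pigmented so carries C and passed c to III-5 (cc), so II-6 is Cc.
II-4 is pigmented so carries C and received c from I-2 (cc), so II-4 is Cc.
Their cross gives offspring ratios 1/4 CC : 1/2 Cc : 1/4 cc. Conditioning on III-6 being pigmented, P(Cc) = 1/2 / 3/4 = 2/3.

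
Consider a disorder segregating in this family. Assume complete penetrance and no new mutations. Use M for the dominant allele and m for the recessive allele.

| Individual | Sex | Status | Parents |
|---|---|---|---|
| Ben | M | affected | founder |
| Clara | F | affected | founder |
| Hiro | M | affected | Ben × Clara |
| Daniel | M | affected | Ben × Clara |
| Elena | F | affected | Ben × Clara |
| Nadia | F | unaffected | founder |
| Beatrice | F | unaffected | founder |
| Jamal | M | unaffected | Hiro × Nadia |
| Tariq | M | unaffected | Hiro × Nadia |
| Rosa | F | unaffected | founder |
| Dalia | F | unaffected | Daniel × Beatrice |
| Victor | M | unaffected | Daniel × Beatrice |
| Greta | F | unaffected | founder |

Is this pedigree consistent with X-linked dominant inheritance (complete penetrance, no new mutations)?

Under X-linked dominant, Dalia (unaffected, female) cannot arise from Daniel (affected) × Beatrice (unaffected).

No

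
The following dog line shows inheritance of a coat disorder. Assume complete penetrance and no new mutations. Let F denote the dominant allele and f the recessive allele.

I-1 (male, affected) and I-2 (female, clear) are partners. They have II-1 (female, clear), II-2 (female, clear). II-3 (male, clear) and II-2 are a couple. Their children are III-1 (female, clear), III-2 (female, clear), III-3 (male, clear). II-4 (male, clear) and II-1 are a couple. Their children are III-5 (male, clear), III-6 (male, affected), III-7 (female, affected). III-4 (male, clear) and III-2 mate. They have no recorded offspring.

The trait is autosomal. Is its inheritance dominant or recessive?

II-4 and II-1 are both clear yet have an affected child III-6. Under dominance, an affected child requires at least one affected parent, so the trait cannot be dominant.

recessive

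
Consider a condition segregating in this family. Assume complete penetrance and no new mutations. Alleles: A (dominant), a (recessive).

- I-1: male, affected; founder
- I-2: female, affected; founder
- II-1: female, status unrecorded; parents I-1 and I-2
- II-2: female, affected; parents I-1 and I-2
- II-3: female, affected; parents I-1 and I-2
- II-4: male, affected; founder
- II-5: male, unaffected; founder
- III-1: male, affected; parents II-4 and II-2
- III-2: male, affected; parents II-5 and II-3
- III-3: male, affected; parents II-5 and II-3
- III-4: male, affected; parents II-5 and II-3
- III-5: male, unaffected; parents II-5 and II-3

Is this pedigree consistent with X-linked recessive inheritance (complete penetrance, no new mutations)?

No

Under X-linked recessive, III-5 (unaffected, male) cannot arise from II-5 (unaffected) × II-3 (affected).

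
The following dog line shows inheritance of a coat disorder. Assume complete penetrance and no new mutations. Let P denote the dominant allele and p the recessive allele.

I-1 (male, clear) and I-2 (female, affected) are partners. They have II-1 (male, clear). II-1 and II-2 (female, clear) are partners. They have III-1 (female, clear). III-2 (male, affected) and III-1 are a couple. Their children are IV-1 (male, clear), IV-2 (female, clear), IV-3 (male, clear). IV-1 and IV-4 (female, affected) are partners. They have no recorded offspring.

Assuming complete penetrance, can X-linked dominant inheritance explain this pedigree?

No

Under X-linked dominant, IV-2 (clear, female) cannot arise from III-2 (affected) × III-1 (clear).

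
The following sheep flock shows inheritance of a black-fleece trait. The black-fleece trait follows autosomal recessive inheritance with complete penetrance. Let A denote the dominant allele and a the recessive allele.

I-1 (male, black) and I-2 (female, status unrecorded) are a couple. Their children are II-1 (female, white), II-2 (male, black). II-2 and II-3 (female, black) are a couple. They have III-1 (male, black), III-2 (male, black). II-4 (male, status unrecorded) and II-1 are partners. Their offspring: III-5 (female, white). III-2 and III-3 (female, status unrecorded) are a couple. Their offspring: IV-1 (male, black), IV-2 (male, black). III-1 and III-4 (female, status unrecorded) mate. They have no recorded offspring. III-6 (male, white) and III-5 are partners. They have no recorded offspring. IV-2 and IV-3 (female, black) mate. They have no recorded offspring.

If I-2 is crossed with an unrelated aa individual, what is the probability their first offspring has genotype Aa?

1/2

I-2 passed A to II-1 (Aa, whose a came from I-1) and passed a to II-2 (aa), so I-2 is Aa.
The cross gives 1/2 Aa : 1/2 aa, so P(offspring has genotype Aa) = 1/2.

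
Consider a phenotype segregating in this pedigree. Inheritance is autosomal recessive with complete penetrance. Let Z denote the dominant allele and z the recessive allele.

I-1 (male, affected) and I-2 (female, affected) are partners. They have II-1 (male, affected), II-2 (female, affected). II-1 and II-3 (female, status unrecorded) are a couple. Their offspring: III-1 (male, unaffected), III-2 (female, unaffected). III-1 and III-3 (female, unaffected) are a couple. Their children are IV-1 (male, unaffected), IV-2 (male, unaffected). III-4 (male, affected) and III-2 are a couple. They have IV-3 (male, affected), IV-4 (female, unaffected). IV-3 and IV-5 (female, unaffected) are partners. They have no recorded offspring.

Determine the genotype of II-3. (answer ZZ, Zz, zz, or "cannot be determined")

cannot be determined

II-3's phenotype is unrecorded, and no parent or child forces a single allele at both positions; consistent genotype assignments exist with II-3 as ZZ or Zz.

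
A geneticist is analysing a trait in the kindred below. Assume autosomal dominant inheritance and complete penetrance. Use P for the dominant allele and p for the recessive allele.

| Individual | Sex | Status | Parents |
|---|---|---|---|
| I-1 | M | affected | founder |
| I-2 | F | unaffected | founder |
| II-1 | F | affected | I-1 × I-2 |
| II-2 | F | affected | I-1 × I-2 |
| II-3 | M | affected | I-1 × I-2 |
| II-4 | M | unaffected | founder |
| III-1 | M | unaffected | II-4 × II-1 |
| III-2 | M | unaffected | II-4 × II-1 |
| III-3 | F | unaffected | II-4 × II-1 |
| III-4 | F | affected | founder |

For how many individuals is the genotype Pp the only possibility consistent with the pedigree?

Obligate heterozygotes: II-1 is affected so carries P and received p from I-2 (pp), so II-1 is Pp; II-2 is affected so carries P and received p from I-2 (pp), so II-2 is Pp; II-3 is affected so carries P and received p from I-2 (pp), so II-3 is Pp.
Every other individual is either homozygous by phenotype or has at least one consistent homozygous assignment, so the count is 3.

3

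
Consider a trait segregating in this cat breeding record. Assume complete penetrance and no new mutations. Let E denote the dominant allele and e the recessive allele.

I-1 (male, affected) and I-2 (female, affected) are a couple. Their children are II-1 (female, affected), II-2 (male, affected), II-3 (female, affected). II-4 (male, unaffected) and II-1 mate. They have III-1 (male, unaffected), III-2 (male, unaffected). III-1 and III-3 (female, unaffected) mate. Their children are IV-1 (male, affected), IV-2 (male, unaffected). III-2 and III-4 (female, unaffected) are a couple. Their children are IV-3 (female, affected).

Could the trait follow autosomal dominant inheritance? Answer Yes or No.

No

Under autosomal dominant, IV-1 (affected, male) cannot arise from III-1 (unaffected) × III-3 (unaffected).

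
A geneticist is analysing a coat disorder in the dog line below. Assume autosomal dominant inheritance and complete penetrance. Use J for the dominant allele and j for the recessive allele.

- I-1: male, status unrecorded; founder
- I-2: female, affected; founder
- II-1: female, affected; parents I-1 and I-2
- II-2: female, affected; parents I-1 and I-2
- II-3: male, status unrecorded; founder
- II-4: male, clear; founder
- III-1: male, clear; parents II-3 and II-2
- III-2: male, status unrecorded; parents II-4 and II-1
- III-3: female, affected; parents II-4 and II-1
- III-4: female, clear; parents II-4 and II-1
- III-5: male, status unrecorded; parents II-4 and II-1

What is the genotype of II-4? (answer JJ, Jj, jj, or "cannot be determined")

II-4 is clear, so II-4 is jj.

jj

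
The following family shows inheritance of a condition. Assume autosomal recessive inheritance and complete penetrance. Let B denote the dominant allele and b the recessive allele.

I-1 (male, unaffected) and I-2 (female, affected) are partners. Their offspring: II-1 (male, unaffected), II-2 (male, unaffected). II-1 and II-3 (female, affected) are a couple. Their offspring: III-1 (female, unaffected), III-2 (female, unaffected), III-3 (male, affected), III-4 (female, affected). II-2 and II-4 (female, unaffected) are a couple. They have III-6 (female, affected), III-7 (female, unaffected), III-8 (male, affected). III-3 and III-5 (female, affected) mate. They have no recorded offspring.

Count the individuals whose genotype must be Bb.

5

Obligate heterozygotes: II-1 is unaffected so carries B and received b from I-2 (bb), so II-1 is Bb; II-2 is unaffected so carries B and received b from I-2 (bb), so II-2 is Bb; II-4 is unaffected so carries B and passed b to III-6 (bb), so II-4 is Bb; III-1 is unaffected so carries B and received b from II-3 (bb), so III-1 is Bb; III-2 is unaffected so carries B and received b from II-3 (bb), so III-2 is Bb.
Every other individual is either homozygous by phenotype or has at least one consistent homozygous assignment, so the count is 5.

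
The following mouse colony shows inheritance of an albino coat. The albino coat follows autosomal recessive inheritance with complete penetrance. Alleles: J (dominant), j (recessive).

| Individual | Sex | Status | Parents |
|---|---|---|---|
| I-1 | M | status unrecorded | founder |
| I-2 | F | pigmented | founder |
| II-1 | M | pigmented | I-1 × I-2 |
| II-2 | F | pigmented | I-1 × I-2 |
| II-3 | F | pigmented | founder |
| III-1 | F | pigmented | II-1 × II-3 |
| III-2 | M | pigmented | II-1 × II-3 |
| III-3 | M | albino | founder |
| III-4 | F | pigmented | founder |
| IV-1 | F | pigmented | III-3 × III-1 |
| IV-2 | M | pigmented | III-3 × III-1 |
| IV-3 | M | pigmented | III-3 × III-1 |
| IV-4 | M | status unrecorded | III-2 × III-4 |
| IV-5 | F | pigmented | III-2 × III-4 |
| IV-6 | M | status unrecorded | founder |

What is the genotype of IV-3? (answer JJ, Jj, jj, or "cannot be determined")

Jj

From phenotype alone, IV-3 is JJ or Jj.
IV-3 is pigmented so carries J and received j from III-3 (jj), so IV-3 is Jj.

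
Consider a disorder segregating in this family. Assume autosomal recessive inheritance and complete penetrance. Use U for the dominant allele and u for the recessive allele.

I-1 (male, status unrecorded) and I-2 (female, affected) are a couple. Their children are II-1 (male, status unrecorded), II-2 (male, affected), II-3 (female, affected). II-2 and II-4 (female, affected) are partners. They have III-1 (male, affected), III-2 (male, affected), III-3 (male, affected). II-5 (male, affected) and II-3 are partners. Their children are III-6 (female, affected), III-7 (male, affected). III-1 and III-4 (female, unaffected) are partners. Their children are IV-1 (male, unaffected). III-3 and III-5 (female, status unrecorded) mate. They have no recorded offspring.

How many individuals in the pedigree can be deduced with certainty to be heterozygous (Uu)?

1

Obligate heterozygotes: IV-1 is unaffected so carries U and received u from III-1 (uu), so IV-1 is Uu.
Every other individual is either homozygous by phenotype or has at least one consistent homozygous assignment, so the count is 1.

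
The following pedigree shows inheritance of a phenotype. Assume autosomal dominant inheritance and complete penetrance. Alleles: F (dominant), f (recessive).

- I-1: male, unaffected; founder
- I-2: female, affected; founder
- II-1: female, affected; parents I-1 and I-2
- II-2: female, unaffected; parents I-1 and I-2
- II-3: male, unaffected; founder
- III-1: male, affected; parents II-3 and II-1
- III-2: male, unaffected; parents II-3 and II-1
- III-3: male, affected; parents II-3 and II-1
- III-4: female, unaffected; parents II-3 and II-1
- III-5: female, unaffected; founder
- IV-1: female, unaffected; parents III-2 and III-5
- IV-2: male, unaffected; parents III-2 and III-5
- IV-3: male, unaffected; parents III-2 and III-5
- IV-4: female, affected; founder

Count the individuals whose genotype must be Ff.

Obligate heterozygotes: I-2 is affected so carries F and passed f to II-2 (ff), so I-2 is Ff; II-1 is affected so carries F and received f from I-1 (ff), so II-1 is Ff; III-1 is affected so carries F and received f from II-3 (ff), so III-1 is Ff; III-3 is affected so carries F and received f from II-3 (ff), so III-3 is Ff.
Every other individual is either homozygous by phenotype or has at least one consistent homozygous assignment, so the count is 4.

4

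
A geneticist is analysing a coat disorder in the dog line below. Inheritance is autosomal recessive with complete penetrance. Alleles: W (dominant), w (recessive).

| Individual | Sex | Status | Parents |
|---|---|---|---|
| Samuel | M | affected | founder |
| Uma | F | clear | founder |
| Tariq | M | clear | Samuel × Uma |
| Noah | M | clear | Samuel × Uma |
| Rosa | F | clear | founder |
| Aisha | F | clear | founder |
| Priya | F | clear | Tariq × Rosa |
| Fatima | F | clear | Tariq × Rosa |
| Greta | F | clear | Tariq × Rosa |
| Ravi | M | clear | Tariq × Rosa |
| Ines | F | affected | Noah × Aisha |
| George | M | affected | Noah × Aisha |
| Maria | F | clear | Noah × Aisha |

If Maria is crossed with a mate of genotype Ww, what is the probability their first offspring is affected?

1/6

Noah is clear so carries W and received w from Samuel (ww), so Noah is Ww.
Aisha is clear so carries W and passed w to Ines (ww), so Aisha is Ww.
Maria is a clear offspring of Noah (Ww) × Aisha (Ww), whose cross gives 1/4 WW : 1/2 Ww : 1/4 ww; conditioning on being clear, Maria is WW with probability 1/3, Ww with probability 2/3.
Summing over parental genotype combinations, P(offspring is affected) = 2/3·1/4 = 1/6.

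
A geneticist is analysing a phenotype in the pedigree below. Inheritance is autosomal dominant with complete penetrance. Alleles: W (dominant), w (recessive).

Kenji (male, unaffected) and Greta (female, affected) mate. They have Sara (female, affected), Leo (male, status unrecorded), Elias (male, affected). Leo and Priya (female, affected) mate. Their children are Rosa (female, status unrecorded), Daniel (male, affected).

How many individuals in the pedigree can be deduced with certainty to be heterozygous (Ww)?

2

Obligate heterozygotes: Sara is affected so carries W and received w from Kenji (ww), so Sara is Ww; Elias is affected so carries W and received w from Kenji (ww), so Elias is Ww.
Every other individual is either homozygous by phenotype or has at least one consistent homozygous assignment, so the count is 2.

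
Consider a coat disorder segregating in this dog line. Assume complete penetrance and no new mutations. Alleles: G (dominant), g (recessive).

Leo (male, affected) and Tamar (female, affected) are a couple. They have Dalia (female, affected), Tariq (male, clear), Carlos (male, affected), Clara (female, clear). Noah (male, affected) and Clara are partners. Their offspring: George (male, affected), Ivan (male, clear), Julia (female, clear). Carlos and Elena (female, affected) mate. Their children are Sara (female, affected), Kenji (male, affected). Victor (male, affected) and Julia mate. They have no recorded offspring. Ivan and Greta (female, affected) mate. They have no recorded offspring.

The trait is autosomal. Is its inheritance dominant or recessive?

dominant

Leo and Tamar are both affected yet have a clear child Tariq. Under a recessive model two affected parents are homozygous and every child would be affected, so the trait cannot be recessive.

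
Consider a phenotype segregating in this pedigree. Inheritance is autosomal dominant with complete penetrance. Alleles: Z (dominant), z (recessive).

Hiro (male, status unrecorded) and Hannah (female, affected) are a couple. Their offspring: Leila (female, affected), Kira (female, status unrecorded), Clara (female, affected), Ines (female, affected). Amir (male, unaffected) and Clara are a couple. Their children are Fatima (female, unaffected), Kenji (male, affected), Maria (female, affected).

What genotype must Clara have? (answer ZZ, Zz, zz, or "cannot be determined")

Zz

From phenotype alone, Clara is ZZ or Zz.
Clara is affected so carries Z and passed z to Fatima (zz), so Clara is Zz.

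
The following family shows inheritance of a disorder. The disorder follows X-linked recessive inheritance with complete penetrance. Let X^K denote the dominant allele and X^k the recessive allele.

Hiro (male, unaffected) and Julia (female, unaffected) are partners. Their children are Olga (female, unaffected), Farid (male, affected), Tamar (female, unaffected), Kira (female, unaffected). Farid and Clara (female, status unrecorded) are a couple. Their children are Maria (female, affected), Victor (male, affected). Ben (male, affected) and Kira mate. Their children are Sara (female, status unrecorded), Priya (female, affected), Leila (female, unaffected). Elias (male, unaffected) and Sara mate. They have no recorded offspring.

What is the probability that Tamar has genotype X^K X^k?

1/2

Hiro is unaffected, so Hiro is X^K Y.
Julia is unaffected so carries K and passed k to Farid (X^k Y), so Julia is X^K X^k.
Their cross gives offspring ratios 1/2 X^K X^K : 1/2 X^K X^k. Conditioning on Tamar being unaffected, P(X^K X^k) = 1/2 / 1 = 1/2.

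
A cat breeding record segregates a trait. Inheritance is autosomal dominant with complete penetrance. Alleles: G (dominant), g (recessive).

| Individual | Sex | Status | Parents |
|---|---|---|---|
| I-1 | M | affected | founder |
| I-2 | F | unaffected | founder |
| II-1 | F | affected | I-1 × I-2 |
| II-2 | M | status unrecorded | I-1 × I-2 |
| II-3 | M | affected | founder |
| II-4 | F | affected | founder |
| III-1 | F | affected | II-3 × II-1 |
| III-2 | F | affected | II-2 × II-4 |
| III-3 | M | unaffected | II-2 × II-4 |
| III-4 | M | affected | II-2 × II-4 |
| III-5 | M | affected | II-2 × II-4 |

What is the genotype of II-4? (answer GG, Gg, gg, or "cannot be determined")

From phenotype alone, II-4 is GG or Gg.
II-4 is affected so carries G and passed g to III-3 (gg), so II-4 is Gg.

Gg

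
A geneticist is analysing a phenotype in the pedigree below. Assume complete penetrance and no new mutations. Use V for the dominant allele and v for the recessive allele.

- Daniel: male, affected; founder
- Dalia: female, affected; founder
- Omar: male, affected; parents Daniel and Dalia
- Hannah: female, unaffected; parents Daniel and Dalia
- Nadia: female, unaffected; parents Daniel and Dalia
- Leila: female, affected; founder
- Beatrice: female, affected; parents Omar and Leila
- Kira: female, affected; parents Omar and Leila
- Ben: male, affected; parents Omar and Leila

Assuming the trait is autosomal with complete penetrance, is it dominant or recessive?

Daniel and Dalia are both affected yet have an unaffected child Hannah. Under a recessive model two affected parents are homozygous and every child would be affected, so the trait cannot be recessive.

dominant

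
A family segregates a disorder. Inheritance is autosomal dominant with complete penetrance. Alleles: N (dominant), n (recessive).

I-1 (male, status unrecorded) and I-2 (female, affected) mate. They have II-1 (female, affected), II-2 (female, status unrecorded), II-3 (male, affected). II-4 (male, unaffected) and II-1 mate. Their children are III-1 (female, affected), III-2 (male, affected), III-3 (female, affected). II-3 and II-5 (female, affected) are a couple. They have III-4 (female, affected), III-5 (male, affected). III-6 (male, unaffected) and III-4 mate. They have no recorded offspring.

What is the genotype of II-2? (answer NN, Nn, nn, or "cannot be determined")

II-2's phenotype is unrecorded, and no parent or child forces a single allele at both positions; consistent genotype assignments exist with II-2 as NN or Nn or nn.

cannot be determined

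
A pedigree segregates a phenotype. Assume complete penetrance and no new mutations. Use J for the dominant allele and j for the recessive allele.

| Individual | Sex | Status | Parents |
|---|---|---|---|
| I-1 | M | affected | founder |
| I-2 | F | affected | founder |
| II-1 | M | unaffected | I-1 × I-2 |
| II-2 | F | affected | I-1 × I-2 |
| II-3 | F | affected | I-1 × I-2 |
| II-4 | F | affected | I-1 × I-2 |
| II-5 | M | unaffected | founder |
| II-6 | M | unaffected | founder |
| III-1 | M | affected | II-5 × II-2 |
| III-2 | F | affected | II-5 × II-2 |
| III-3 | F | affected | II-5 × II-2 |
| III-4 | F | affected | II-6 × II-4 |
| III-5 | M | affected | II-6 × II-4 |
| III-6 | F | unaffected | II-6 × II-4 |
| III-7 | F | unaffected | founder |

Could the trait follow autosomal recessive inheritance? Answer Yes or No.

No

Under autosomal recessive, II-1 (unaffected, male) cannot arise from I-1 (affected) × I-2 (affected).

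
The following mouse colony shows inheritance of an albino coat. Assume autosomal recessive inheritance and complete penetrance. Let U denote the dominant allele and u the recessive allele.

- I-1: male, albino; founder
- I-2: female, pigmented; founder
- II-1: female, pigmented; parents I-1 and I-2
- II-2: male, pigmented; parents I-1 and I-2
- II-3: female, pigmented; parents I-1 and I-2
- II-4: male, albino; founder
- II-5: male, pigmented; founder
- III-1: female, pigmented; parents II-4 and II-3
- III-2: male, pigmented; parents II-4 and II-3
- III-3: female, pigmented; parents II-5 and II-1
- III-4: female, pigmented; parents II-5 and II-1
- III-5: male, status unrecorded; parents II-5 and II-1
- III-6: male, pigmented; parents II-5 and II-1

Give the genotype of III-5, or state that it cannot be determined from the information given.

III-5's phenotype is unrecorded, and no parent or child forces a single allele at both positions; consistent genotype assignments exist with III-5 as UU or Uu or uu.

cannot be determined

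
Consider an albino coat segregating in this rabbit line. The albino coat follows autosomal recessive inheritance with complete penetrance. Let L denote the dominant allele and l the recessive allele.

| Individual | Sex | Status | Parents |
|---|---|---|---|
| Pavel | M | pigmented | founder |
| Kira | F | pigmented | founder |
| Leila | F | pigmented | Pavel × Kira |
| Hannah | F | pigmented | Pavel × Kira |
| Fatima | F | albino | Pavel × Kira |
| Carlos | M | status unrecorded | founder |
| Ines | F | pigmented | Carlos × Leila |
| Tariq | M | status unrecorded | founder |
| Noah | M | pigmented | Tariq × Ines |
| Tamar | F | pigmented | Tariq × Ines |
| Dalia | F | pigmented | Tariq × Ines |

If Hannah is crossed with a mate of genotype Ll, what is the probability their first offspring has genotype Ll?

Pavel is pigmented so carries L and passed l to Fatima (ll), so Pavel is Ll.
Kira is pigmented so carries L and passed l to Fatima (ll), so Kira is Ll.
Hannah is a pigmented offspring of Pavel (Ll) × Kira (Ll), whose cross gives 1/4 LL : 1/2 Ll : 1/4 ll; conditioning on being pigmented, Hannah is LL with probability 1/3, Ll with probability 2/3.
Summing over parental genotype combinations, P(offspring has genotype Ll) = 1/3·1/2 + 2/3·1/2 = 1/2.

1/2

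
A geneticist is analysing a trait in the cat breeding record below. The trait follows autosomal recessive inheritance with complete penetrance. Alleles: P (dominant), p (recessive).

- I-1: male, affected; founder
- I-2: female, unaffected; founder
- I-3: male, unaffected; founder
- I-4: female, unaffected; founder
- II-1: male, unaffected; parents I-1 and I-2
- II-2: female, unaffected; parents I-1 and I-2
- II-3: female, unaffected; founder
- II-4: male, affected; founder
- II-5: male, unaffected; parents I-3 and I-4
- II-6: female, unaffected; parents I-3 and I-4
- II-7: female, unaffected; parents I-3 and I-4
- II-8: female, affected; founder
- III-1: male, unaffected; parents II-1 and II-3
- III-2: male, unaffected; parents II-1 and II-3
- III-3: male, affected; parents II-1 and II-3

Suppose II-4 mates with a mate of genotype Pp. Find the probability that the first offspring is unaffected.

1/2

II-4 is affected, so II-4 is pp.
The cross gives 1/2 Pp : 1/2 pp, so P(offspring is unaffected) = 1/2.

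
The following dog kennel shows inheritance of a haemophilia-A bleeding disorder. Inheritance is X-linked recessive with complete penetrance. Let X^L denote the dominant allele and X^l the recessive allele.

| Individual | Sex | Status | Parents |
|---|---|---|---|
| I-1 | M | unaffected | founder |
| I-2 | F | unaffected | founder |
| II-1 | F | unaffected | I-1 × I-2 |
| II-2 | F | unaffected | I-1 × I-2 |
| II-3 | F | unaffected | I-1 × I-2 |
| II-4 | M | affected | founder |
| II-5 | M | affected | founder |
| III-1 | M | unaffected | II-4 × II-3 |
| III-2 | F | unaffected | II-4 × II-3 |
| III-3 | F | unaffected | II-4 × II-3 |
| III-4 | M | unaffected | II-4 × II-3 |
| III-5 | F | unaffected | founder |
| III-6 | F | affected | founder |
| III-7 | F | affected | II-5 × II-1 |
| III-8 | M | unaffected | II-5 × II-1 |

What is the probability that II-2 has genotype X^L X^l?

I-1 is unaffected, so I-1 is X^L Y.
I-2 is unaffected so carries L and passed l to II-1 (X^L X^l, whose L came from I-1), so I-2 is X^L X^l.
Their cross gives offspring ratios 1/2 X^L X^L : 1/2 X^L X^l. Conditioning on II-2 being unaffected, P(X^L X^l) = 1/2 / 1 = 1/2.

1/2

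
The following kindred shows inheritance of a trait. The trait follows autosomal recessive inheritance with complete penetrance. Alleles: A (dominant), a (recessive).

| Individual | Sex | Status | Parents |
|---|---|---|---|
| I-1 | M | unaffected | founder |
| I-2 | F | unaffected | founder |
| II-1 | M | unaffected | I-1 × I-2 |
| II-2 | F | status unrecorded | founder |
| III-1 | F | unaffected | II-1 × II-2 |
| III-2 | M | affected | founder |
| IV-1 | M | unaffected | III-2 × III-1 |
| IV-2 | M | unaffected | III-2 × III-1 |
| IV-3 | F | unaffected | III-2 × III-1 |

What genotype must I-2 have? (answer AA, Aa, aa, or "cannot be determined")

cannot be determined

I-2's phenotype allows AA or Aa, and no parent or child forces a single allele at both positions; consistent genotype assignments exist with I-2 as AA or Aa.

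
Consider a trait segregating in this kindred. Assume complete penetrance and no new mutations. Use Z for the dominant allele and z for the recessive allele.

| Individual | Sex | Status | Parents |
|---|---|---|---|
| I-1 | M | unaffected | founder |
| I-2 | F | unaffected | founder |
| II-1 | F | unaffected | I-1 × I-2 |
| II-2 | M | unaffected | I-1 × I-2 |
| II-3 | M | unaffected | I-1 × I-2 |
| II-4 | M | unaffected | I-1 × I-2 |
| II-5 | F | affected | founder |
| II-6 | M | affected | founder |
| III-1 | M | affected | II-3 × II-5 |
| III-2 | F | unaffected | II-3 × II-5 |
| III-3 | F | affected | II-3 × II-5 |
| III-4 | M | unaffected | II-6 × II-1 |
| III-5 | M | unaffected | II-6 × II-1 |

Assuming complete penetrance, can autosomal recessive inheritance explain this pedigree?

Yes

A consistent assignment under autosomal recessive exists: I-1 ZZ, I-2 Zz, II-1 ZZ, II-2 ZZ, II-3 Zz, II-4 ZZ, II-5 zz, II-6 zz, III-1 zz, III-2 Zz, III-3 zz, III-4 Zz, III-5 Zz.
In this assignment every recorded phenotype matches its genotype and every non-founder's genotype is obtainable from its parents' genotypes, so the pedigree is consistent.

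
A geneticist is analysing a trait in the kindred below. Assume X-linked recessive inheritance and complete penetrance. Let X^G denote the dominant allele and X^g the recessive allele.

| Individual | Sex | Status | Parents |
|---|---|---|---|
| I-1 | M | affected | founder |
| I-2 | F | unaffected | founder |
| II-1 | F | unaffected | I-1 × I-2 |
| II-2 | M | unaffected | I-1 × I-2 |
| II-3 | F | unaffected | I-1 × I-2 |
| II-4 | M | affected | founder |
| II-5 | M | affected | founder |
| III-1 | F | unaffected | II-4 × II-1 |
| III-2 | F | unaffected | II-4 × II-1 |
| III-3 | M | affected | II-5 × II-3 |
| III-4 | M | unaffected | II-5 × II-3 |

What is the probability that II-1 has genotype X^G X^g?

1

II-1 is unaffected so carries G and received g from I-1 (X^g Y), so II-1 is X^G X^g, giving P(X^G X^g) = 1.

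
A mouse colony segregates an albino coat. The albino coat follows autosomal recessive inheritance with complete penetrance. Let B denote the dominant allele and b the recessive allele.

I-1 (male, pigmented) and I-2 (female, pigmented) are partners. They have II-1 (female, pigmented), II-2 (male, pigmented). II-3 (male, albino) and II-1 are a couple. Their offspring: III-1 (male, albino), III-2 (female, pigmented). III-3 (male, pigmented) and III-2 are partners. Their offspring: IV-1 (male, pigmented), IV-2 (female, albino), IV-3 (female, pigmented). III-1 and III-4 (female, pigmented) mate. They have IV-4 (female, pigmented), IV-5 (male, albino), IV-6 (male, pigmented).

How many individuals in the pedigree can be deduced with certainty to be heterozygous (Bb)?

Obligate heterozygotes: II-1 is pigmented so carries B and passed b to III-1 (bb), so II-1 is Bb; III-2 is pigmented so carries B and received b from II-3 (bb), so III-2 is Bb; III-3 is pigmented so carries B and passed b to IV-2 (bb), so III-3 is Bb; III-4 is pigmented so carries B and passed b to IV-5 (bb), so III-4 is Bb; IV-4 is pigmented so carries B and received b from III-1 (bb), so IV-4 is Bb; IV-6 is pigmented so carries B and received b from III-1 (bb), so IV-6 is Bb.
Every other individual is either homozygous by phenotype or has at least one consistent homozygous assignment, so the count is 6.

6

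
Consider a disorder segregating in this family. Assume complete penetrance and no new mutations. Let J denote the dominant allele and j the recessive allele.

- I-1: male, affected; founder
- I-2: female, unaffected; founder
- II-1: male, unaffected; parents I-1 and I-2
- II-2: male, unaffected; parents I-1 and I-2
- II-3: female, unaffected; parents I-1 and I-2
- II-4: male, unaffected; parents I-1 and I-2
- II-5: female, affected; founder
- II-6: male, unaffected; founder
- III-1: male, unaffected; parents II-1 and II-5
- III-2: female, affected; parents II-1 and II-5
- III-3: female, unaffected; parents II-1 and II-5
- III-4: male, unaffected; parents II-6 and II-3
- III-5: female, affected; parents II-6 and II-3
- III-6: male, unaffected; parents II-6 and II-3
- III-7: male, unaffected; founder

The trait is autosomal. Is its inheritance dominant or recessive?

recessive

II-6 and II-3 are both unaffected yet have an affected child III-5. Under dominance, an affected child requires at least one affected parent, so the trait cannot be dominant.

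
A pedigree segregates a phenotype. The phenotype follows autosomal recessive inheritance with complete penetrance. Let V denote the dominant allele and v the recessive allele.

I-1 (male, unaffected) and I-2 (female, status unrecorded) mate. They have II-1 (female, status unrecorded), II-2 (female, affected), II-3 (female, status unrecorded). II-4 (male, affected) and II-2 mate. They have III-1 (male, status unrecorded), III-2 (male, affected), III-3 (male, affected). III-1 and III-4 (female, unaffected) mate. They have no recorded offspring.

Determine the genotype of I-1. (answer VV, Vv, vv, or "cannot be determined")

From phenotype alone, I-1 is VV or Vv.
I-1 is unaffected so carries V and passed v to II-2 (vv), so I-1 is Vv.

Vv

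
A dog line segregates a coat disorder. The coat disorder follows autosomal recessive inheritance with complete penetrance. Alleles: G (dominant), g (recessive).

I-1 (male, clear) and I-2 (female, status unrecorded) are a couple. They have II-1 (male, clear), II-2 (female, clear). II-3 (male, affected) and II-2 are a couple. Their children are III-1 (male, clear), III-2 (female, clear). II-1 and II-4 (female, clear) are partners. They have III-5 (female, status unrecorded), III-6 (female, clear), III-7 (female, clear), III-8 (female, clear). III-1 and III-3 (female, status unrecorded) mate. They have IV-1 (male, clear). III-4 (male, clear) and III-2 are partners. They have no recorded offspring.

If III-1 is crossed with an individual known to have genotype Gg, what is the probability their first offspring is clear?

III-1 is clear so carries G and received g from II-3 (gg), so III-1 is Gg.
The cross gives 1/4 GG : 1/2 Gg : 1/4 gg, so P(offspring is clear) = 3/4.

3/4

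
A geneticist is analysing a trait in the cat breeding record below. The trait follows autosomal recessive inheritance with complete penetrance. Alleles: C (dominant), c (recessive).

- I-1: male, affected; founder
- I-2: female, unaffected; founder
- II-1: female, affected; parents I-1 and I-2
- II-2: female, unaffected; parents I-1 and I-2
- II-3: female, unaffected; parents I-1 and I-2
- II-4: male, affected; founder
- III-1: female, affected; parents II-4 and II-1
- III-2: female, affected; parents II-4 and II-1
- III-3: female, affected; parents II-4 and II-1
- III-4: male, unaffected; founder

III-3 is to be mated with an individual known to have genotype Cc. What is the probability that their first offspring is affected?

1/2

III-3 is affected, so III-3 is cc.
The cross gives 1/2 Cc : 1/2 cc, so P(offspring is affected) = 1/2.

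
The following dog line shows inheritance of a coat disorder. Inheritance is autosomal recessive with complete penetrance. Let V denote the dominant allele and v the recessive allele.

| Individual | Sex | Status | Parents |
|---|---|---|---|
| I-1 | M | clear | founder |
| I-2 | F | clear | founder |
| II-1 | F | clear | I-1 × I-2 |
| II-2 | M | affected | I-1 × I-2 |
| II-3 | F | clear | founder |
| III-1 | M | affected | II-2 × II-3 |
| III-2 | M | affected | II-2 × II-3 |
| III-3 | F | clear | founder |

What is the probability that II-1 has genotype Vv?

2/3

I-1 is clear so carries V and passed v to II-2 (vv), so I-1 is Vv.
I-2 is clear so carries V and passed v to II-2 (vv), so I-2 is Vv.
Their cross gives offspring ratios 1/4 VV : 1/2 Vv : 1/4 vv. Conditioning on II-1 being clear, P(Vv) = 1/2 / 3/4 = 2/3.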